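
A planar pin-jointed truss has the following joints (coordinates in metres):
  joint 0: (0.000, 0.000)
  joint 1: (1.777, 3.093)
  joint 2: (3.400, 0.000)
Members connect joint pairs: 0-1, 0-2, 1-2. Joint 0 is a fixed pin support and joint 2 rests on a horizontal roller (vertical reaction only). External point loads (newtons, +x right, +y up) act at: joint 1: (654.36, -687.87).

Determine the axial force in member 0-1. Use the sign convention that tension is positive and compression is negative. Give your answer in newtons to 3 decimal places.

307.834

N=3 nodes, M=3 members, R=3 reactions → 2N=6, M+R=6
member 0 (0-1): L=3.5671, (cx,cy)=(0.4982,0.8671)
member 1 (0-2): L=3.4000, (cx,cy)=(1.0000,0.0000)
member 2 (1-2): L=3.4930, (cx,cy)=(0.4646,-0.8855)
solve A·x = −loads:
  F[0-1] = +307.8342 N (tension)
  F[0-2] = +501.0092 N (tension)
  F[1-2] = -1078.2537 N (compression)
  Rx@0 = -654.3600 N
  Ry@0 = -266.9184 N
  Ry@2 = +954.7884 N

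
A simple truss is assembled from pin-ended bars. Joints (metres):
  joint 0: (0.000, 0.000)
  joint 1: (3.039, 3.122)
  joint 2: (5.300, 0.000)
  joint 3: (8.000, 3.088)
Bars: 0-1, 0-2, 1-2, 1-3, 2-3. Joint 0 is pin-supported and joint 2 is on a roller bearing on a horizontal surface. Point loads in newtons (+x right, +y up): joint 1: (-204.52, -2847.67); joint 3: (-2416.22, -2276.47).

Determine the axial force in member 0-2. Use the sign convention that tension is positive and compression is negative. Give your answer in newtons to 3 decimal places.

N=4 nodes, M=5 members, R=3 reactions → 2N=8, M+R=8
member 0 (0-1): L=4.3569, (cx,cy)=(0.6975,0.7166)
member 1 (0-2): L=5.3000, (cx,cy)=(1.0000,0.0000)
member 2 (1-2): L=3.8547, (cx,cy)=(0.5866,-0.8099)
member 3 (1-3): L=4.9611, (cx,cy)=(1.0000,-0.0069)
member 4 (2-3): L=4.1019, (cx,cy)=(0.6582,0.7528)
solve A·x = −loads:
  F[0-1] = -2209.6717 N (compression)
  F[0-2] = -1079.4554 N (compression)
  F[1-2] = -1557.4398 N (compression)
  F[1-3] = -423.2568 N (compression)
  F[2-3] = -3027.7834 N (compression)
  Rx@0 = +2620.7400 N
  Ry@0 = +1583.3796 N
  Ry@2 = +3540.7604 N

-1079.455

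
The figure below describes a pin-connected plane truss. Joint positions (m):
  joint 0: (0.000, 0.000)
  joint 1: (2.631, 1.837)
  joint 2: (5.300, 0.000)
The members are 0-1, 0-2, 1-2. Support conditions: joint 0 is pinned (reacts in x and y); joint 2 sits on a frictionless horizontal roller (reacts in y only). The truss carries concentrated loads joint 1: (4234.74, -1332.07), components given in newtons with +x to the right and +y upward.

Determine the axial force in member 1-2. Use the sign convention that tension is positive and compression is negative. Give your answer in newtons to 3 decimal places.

N=3 nodes, M=3 members, R=3 reactions → 2N=6, M+R=6
member 0 (0-1): L=3.2089, (cx,cy)=(0.8199,0.5725)
member 1 (0-2): L=5.3000, (cx,cy)=(1.0000,0.0000)
member 2 (1-2): L=3.2401, (cx,cy)=(0.8237,-0.5670)
solve A·x = −loads:
  F[0-1] = +1392.1325 N (tension)
  F[0-2] = +3093.3035 N (tension)
  F[1-2] = -3755.1728 N (compression)
  Rx@0 = -4234.7400 N
  Ry@0 = -796.9665 N
  Ry@2 = +2129.0365 N

-3755.173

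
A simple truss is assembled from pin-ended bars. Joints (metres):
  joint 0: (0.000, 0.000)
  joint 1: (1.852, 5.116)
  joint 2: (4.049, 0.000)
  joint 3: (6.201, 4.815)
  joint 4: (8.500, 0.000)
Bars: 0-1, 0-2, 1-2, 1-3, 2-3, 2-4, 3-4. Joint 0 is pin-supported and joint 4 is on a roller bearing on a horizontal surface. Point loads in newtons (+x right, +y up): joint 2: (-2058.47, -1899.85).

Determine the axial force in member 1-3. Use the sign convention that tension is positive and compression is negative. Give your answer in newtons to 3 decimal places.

N=5 nodes, M=7 members, R=3 reactions → 2N=10, M+R=10
member 0 (0-1): L=5.4409, (cx,cy)=(0.3404,0.9403)
member 1 (0-2): L=4.0490, (cx,cy)=(1.0000,0.0000)
member 2 (1-2): L=5.5678, (cx,cy)=(0.3946,-0.9189)
member 3 (1-3): L=4.3594, (cx,cy)=(0.9976,-0.0690)
member 4 (2-3): L=5.2740, (cx,cy)=(0.4080,0.9130)
member 5 (2-4): L=4.4510, (cx,cy)=(1.0000,0.0000)
member 6 (3-4): L=5.3357, (cx,cy)=(0.4309,-0.9024)
solve A·x = −loads:
  F[0-1] = -1058.0299 N (compression)
  F[0-2] = -1698.3324 N (compression)
  F[1-2] = +1143.8285 N (tension)
  F[1-3] = -813.4235 N (compression)
  F[2-3] = +929.7566 N (tension)
  F[2-4] = +432.1065 N (tension)
  F[3-4] = -1002.8656 N (compression)
  Rx@0 = +2058.4700 N
  Ry@0 = +994.8509 N
  Ry@4 = +904.9991 N

-813.423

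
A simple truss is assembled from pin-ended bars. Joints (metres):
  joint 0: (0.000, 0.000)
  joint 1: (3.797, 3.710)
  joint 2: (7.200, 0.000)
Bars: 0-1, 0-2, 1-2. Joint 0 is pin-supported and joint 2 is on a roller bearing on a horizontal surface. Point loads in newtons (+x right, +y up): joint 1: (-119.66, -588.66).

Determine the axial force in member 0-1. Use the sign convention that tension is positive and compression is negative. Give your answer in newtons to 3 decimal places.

N=3 nodes, M=3 members, R=3 reactions → 2N=6, M+R=6
member 0 (0-1): L=5.3086, (cx,cy)=(0.7153,0.6989)
member 1 (0-2): L=7.2000, (cx,cy)=(1.0000,0.0000)
member 2 (1-2): L=5.0343, (cx,cy)=(0.6760,-0.7369)
solve A·x = −loads:
  F[0-1] = -486.3339 N (compression)
  F[0-2] = +228.1920 N (tension)
  F[1-2] = -337.5829 N (compression)
  Rx@0 = +119.6600 N
  Ry@0 = +339.8817 N
  Ry@2 = +248.7783 N

-486.334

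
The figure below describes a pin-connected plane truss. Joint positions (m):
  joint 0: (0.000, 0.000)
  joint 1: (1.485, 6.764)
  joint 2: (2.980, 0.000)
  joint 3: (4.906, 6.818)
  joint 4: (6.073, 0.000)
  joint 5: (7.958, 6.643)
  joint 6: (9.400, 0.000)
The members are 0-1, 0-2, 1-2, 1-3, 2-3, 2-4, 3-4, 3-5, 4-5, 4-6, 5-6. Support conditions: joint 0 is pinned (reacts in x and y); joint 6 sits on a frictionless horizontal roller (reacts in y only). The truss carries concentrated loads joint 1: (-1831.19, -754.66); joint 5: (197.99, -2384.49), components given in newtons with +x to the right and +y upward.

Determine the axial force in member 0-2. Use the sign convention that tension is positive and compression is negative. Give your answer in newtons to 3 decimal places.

N=7 nodes, M=11 members, R=3 reactions → 2N=14, M+R=14
member 0 (0-1): L=6.9251, (cx,cy)=(0.2144,0.9767)
member 1 (0-2): L=2.9800, (cx,cy)=(1.0000,0.0000)
member 2 (1-2): L=6.9272, (cx,cy)=(0.2158,-0.9764)
member 3 (1-3): L=3.4214, (cx,cy)=(0.9999,0.0158)
member 4 (2-3): L=7.0848, (cx,cy)=(0.2718,0.9623)
member 5 (2-4): L=3.0930, (cx,cy)=(1.0000,0.0000)
member 6 (3-4): L=6.9172, (cx,cy)=(0.1687,-0.9857)
member 7 (3-5): L=3.0570, (cx,cy)=(0.9984,-0.0572)
member 8 (4-5): L=6.9053, (cx,cy)=(0.2730,0.9620)
member 9 (4-6): L=3.3270, (cx,cy)=(1.0000,0.0000)
member 10 (5-6): L=6.7977, (cx,cy)=(0.2121,-0.9772)
solve A·x = −loads:
  F[0-1] = -2230.8838 N (compression)
  F[0-2] = -1154.8148 N (compression)
  F[1-2] = +1475.4253 N (tension)
  F[1-3] = +1034.5154 N (tension)
  F[2-3] = -1497.0344 N (compression)
  F[2-4] = -429.4292 N (compression)
  F[3-4] = +1422.5043 N (tension)
  F[3-5] = +388.0635 N (tension)
  F[4-5] = -1457.4686 N (compression)
  F[4-6] = +208.4229 N (tension)
  F[5-6] = -982.5226 N (compression)
  Rx@0 = +1633.2000 N
  Ry@0 = +2178.9883 N
  Ry@6 = +960.1617 N

-1154.815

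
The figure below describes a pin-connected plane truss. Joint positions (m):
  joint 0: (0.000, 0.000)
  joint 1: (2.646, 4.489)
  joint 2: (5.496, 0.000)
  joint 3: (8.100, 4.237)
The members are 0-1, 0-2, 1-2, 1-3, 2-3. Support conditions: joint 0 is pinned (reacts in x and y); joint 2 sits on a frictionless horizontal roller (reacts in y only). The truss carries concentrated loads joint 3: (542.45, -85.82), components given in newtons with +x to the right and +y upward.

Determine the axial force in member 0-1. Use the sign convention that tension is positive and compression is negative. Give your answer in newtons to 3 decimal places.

N=4 nodes, M=5 members, R=3 reactions → 2N=8, M+R=8
member 0 (0-1): L=5.2108, (cx,cy)=(0.5078,0.8615)
member 1 (0-2): L=5.4960, (cx,cy)=(1.0000,0.0000)
member 2 (1-2): L=5.3173, (cx,cy)=(0.5360,-0.8442)
member 3 (1-3): L=5.4598, (cx,cy)=(0.9989,-0.0462)
member 4 (2-3): L=4.9732, (cx,cy)=(0.5236,0.8520)
solve A·x = −loads:
  F[0-1] = +532.6291 N (tension)
  F[0-2] = +271.9855 N (tension)
  F[1-2] = -575.1902 N (compression)
  F[1-3] = +579.3764 N (tension)
  F[2-3] = -69.3443 N (compression)
  Rx@0 = -542.4500 N
  Ry@0 = -458.8493 N
  Ry@2 = +544.6693 N

532.629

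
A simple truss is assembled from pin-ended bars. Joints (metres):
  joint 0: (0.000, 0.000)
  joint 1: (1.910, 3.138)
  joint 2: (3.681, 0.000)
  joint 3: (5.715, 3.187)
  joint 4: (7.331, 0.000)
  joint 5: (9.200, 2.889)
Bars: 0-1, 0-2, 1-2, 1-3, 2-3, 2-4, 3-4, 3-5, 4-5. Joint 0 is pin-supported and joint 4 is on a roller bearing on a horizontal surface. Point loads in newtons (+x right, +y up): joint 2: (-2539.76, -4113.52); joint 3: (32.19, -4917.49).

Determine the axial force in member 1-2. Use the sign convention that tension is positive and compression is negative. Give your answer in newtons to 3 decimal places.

N=6 nodes, M=9 members, R=3 reactions → 2N=12, M+R=12
member 0 (0-1): L=3.6736, (cx,cy)=(0.5199,0.8542)
member 1 (0-2): L=3.6810, (cx,cy)=(1.0000,0.0000)
member 2 (1-2): L=3.6033, (cx,cy)=(0.4915,-0.8709)
member 3 (1-3): L=3.8053, (cx,cy)=(0.9999,0.0129)
member 4 (2-3): L=3.7808, (cx,cy)=(0.5380,0.8430)
member 5 (2-4): L=3.6500, (cx,cy)=(1.0000,0.0000)
member 6 (3-4): L=3.5733, (cx,cy)=(0.4522,-0.8919)
member 7 (3-5): L=3.4977, (cx,cy)=(0.9964,-0.0852)
member 8 (4-5): L=3.4409, (cx,cy)=(0.5432,0.8396)
solve A·x = −loads:
  F[0-1] = -3650.2184 N (compression)
  F[0-2] = -609.7131 N (compression)
  F[1-2] = +3526.6569 N (tension)
  F[1-3] = -3631.5074 N (compression)
  F[2-3] = +1236.4063 N (tension)
  F[2-4] = +2998.2252 N (tension)
  F[3-4] = -6629.6647 N (compression)
  F[3-5] = +0.0000 N (tension)
  F[4-5] = -0.0000 N (compression)
  Rx@0 = +2507.5700 N
  Ry@0 = +3118.0497 N
  Ry@4 = +5912.9603 N

3526.657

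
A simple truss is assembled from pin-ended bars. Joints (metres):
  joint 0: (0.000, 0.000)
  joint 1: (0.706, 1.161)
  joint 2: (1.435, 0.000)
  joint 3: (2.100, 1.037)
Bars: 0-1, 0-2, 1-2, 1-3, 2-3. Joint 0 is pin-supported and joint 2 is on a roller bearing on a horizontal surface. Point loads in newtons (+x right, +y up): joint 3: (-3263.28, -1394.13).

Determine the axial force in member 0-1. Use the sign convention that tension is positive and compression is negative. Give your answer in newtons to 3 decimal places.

N=4 nodes, M=5 members, R=3 reactions → 2N=8, M+R=8
member 0 (0-1): L=1.3588, (cx,cy)=(0.5196,0.8544)
member 1 (0-2): L=1.4350, (cx,cy)=(1.0000,0.0000)
member 2 (1-2): L=1.3709, (cx,cy)=(0.5318,-0.8469)
member 3 (1-3): L=1.3995, (cx,cy)=(0.9961,-0.0886)
member 4 (2-3): L=1.2319, (cx,cy)=(0.5398,0.8418)
solve A·x = −loads:
  F[0-1] = -2003.8518 N (compression)
  F[0-2] = -2222.1320 N (compression)
  F[1-2] = +2257.1076 N (tension)
  F[1-3] = -2250.2560 N (compression)
  F[2-3] = -1893.0129 N (compression)
  Rx@0 = +3263.2800 N
  Ry@0 = +1712.1428 N
  Ry@2 = -318.0128 N

-2003.852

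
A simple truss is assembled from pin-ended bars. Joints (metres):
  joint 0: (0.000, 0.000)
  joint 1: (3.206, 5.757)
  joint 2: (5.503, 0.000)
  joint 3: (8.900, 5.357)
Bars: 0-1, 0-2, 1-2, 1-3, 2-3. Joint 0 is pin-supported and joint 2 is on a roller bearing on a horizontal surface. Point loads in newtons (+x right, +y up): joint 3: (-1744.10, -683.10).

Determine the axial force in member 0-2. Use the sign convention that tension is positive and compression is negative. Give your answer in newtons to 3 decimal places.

-1033.428

N=4 nodes, M=5 members, R=3 reactions → 2N=8, M+R=8
member 0 (0-1): L=6.5895, (cx,cy)=(0.4865,0.8737)
member 1 (0-2): L=5.5030, (cx,cy)=(1.0000,0.0000)
member 2 (1-2): L=6.1983, (cx,cy)=(0.3706,-0.9288)
member 3 (1-3): L=5.7080, (cx,cy)=(0.9975,-0.0701)
member 4 (2-3): L=6.3433, (cx,cy)=(0.5355,0.8445)
solve A·x = −loads:
  F[0-1] = -1460.6892 N (compression)
  F[0-2] = -1033.4284 N (compression)
  F[1-2] = +1468.9018 N (tension)
  F[1-3] = -1258.1159 N (compression)
  F[2-3] = -913.2609 N (compression)
  Rx@0 = +1744.1000 N
  Ry@0 = +1276.1499 N
  Ry@2 = -593.0499 N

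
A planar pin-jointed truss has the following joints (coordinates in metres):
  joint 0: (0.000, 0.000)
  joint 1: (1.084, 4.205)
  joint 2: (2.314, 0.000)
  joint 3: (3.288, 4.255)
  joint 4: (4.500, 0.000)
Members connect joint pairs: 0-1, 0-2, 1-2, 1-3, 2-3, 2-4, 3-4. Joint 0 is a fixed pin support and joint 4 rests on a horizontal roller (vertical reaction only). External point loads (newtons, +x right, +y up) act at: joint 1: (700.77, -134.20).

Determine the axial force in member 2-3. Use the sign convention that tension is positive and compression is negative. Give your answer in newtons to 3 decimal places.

N=5 nodes, M=7 members, R=3 reactions → 2N=10, M+R=10
member 0 (0-1): L=4.3425, (cx,cy)=(0.2496,0.9683)
member 1 (0-2): L=2.3140, (cx,cy)=(1.0000,0.0000)
member 2 (1-2): L=4.3812, (cx,cy)=(0.2807,-0.9598)
member 3 (1-3): L=2.2046, (cx,cy)=(0.9997,0.0227)
member 4 (2-3): L=4.3651, (cx,cy)=(0.2231,0.9748)
member 5 (2-4): L=2.1860, (cx,cy)=(1.0000,0.0000)
member 6 (3-4): L=4.4242, (cx,cy)=(0.2739,-0.9617)
solve A·x = −loads:
  F[0-1] = +571.0358 N (tension)
  F[0-2] = +558.2239 N (tension)
  F[1-2] = -724.3397 N (compression)
  F[1-3] = -354.9605 N (compression)
  F[2-3] = +713.1899 N (tension)
  F[2-4] = +195.7310 N (tension)
  F[3-4] = -714.4905 N (compression)
  Rx@0 = -700.7700 N
  Ry@0 = -552.9579 N
  Ry@4 = +687.1579 N

713.190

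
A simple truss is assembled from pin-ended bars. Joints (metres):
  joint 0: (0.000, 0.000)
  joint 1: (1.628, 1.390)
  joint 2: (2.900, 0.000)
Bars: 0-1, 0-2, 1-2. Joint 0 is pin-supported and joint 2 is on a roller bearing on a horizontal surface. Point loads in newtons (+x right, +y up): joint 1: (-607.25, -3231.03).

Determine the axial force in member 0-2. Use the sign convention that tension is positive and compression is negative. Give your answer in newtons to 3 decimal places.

N=3 nodes, M=3 members, R=3 reactions → 2N=6, M+R=6
member 0 (0-1): L=2.1407, (cx,cy)=(0.7605,0.6493)
member 1 (0-2): L=2.9000, (cx,cy)=(1.0000,0.0000)
member 2 (1-2): L=1.8842, (cx,cy)=(0.6751,-0.7377)
solve A·x = −loads:
  F[0-1] = -2630.8076 N (compression)
  F[0-2] = +1393.5009 N (tension)
  F[1-2] = -2064.1414 N (compression)
  Rx@0 = +607.2500 N
  Ry@0 = +1708.2578 N
  Ry@2 = +1522.7722 N

1393.501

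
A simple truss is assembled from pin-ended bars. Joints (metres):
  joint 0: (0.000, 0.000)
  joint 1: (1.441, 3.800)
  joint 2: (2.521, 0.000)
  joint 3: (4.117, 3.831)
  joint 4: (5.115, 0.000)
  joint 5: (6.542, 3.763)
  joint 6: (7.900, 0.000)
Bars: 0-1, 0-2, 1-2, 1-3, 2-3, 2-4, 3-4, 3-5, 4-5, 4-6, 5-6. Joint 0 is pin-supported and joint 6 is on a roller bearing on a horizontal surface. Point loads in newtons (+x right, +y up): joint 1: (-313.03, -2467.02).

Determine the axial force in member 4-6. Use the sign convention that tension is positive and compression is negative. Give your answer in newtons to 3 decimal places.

108.057

N=7 nodes, M=11 members, R=3 reactions → 2N=14, M+R=14
member 0 (0-1): L=4.0640, (cx,cy)=(0.3546,0.9350)
member 1 (0-2): L=2.5210, (cx,cy)=(1.0000,0.0000)
member 2 (1-2): L=3.9505, (cx,cy)=(0.2734,-0.9619)
member 3 (1-3): L=2.6762, (cx,cy)=(0.9999,0.0116)
member 4 (2-3): L=4.1502, (cx,cy)=(0.3846,0.9231)
member 5 (2-4): L=2.5940, (cx,cy)=(1.0000,0.0000)
member 6 (3-4): L=3.9589, (cx,cy)=(0.2521,-0.9677)
member 7 (3-5): L=2.4260, (cx,cy)=(0.9996,-0.0280)
member 8 (4-5): L=4.0245, (cx,cy)=(0.3546,0.9350)
member 9 (4-6): L=2.7850, (cx,cy)=(1.0000,0.0000)
member 10 (5-6): L=4.0005, (cx,cy)=(0.3395,-0.9406)
solve A·x = −loads:
  F[0-1] = -2318.2122 N (compression)
  F[0-2] = +508.9446 N (tension)
  F[1-2] = -316.3716 N (compression)
  F[1-3] = -422.4822 N (compression)
  F[2-3] = +329.6718 N (tension)
  F[2-4] = +295.6739 N (tension)
  F[3-4] = -303.0649 N (compression)
  F[3-5] = -219.3596 N (compression)
  F[4-5] = +313.6564 N (tension)
  F[4-6] = +108.0574 N (tension)
  F[5-6] = -318.3270 N (compression)
  Rx@0 = +313.0300 N
  Ry@0 = +2167.5945 N
  Ry@6 = +299.4255 N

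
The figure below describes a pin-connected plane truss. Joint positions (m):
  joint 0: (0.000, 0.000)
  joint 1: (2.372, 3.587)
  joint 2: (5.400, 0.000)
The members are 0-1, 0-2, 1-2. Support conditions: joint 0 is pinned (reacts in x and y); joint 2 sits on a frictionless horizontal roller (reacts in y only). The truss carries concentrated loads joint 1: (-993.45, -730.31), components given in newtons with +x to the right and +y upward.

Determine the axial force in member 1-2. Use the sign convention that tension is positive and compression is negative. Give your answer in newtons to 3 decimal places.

443.785

N=3 nodes, M=3 members, R=3 reactions → 2N=6, M+R=6
member 0 (0-1): L=4.3003, (cx,cy)=(0.5516,0.8341)
member 1 (0-2): L=5.4000, (cx,cy)=(1.0000,0.0000)
member 2 (1-2): L=4.6942, (cx,cy)=(0.6451,-0.7641)
solve A·x = −loads:
  F[0-1] = -1282.0981 N (compression)
  F[0-2] = -286.2654 N (compression)
  F[1-2] = +443.7854 N (tension)
  Rx@0 = +993.4500 N
  Ry@0 = +1069.4229 N
  Ry@2 = -339.1129 N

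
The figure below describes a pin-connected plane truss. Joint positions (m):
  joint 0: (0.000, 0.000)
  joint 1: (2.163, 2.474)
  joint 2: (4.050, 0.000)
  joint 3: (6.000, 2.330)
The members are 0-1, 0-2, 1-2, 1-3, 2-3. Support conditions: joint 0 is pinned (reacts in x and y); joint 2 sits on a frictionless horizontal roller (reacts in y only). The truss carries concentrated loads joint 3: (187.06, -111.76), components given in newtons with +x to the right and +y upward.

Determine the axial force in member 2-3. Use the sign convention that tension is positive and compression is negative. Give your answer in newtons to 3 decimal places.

-132.422

N=4 nodes, M=5 members, R=3 reactions → 2N=8, M+R=8
member 0 (0-1): L=3.2862, (cx,cy)=(0.6582,0.7528)
member 1 (0-2): L=4.0500, (cx,cy)=(1.0000,0.0000)
member 2 (1-2): L=3.1115, (cx,cy)=(0.6065,-0.7951)
member 3 (1-3): L=3.8397, (cx,cy)=(0.9993,-0.0375)
member 4 (2-3): L=3.0383, (cx,cy)=(0.6418,0.7669)
solve A·x = −loads:
  F[0-1] = +214.4247 N (tension)
  F[0-2] = +45.9250 N (tension)
  F[1-2] = -215.8650 N (compression)
  F[1-3] = +272.2399 N (tension)
  F[2-3] = -132.4216 N (compression)
  Rx@0 = -187.0600 N
  Ry@0 = -161.4276 N
  Ry@2 = +273.1876 N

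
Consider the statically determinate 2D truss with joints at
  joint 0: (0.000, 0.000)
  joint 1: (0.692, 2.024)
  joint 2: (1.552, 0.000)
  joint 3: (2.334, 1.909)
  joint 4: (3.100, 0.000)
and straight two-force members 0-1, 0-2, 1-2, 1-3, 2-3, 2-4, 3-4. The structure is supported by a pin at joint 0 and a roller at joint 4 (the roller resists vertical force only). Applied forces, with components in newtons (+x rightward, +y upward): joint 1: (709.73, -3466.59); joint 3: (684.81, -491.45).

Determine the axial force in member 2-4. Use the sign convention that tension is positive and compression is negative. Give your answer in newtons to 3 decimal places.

814.128

N=5 nodes, M=7 members, R=3 reactions → 2N=10, M+R=10
member 0 (0-1): L=2.1390, (cx,cy)=(0.3235,0.9462)
member 1 (0-2): L=1.5520, (cx,cy)=(1.0000,0.0000)
member 2 (1-2): L=2.1991, (cx,cy)=(0.3911,-0.9204)
member 3 (1-3): L=1.6460, (cx,cy)=(0.9976,-0.0699)
member 4 (2-3): L=2.0630, (cx,cy)=(0.3791,0.9254)
member 5 (2-4): L=1.5480, (cx,cy)=(1.0000,0.0000)
member 6 (3-4): L=2.0569, (cx,cy)=(0.3724,-0.9281)
solve A·x = −loads:
  F[0-1] = -2038.7323 N (compression)
  F[0-2] = +2054.0932 N (tension)
  F[1-2] = -1614.3703 N (compression)
  F[1-3] = -739.7694 N (compression)
  F[2-3] = +1605.6377 N (tension)
  F[2-4] = +814.1276 N (tension)
  F[3-4] = -2186.1861 N (compression)
  Rx@0 = -1394.5400 N
  Ry@0 = +1929.0979 N
  Ry@4 = +2028.9421 N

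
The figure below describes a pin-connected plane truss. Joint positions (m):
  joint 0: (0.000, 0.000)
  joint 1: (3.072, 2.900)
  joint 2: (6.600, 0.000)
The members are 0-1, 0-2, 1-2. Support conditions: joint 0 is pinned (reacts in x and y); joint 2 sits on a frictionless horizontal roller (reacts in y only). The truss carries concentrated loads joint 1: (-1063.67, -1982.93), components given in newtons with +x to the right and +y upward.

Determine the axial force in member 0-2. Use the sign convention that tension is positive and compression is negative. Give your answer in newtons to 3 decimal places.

N=3 nodes, M=3 members, R=3 reactions → 2N=6, M+R=6
member 0 (0-1): L=4.2246, (cx,cy)=(0.7272,0.6865)
member 1 (0-2): L=6.6000, (cx,cy)=(1.0000,0.0000)
member 2 (1-2): L=4.5669, (cx,cy)=(0.7725,-0.6350)
solve A·x = −loads:
  F[0-1] = -2224.9566 N (compression)
  F[0-2] = +554.2532 N (tension)
  F[1-2] = -717.4693 N (compression)
  Rx@0 = +1063.6700 N
  Ry@0 = +1527.3364 N
  Ry@2 = +455.5936 N

554.253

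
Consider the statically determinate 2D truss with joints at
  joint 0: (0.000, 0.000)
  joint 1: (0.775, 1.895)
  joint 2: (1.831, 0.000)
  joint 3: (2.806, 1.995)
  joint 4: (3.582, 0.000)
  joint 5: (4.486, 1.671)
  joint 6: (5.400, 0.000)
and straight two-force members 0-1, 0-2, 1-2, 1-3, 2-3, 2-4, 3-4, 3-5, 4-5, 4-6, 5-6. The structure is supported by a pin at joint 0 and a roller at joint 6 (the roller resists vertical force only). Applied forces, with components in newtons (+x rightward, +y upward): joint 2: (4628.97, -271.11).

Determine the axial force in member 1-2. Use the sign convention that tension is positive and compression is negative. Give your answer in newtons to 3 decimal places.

N=7 nodes, M=11 members, R=3 reactions → 2N=14, M+R=14
member 0 (0-1): L=2.0474, (cx,cy)=(0.3785,0.9256)
member 1 (0-2): L=1.8310, (cx,cy)=(1.0000,0.0000)
member 2 (1-2): L=2.1694, (cx,cy)=(0.4868,-0.8735)
member 3 (1-3): L=2.0335, (cx,cy)=(0.9988,0.0492)
member 4 (2-3): L=2.2205, (cx,cy)=(0.4391,0.8984)
member 5 (2-4): L=1.7510, (cx,cy)=(1.0000,0.0000)
member 6 (3-4): L=2.1406, (cx,cy)=(0.3625,-0.9320)
member 7 (3-5): L=1.7110, (cx,cy)=(0.9819,-0.1894)
member 8 (4-5): L=1.8999, (cx,cy)=(0.4758,0.8795)
member 9 (4-6): L=1.8180, (cx,cy)=(1.0000,0.0000)
member 10 (5-6): L=1.9046, (cx,cy)=(0.4799,-0.8773)
solve A·x = −loads:
  F[0-1] = -193.5894 N (compression)
  F[0-2] = +4702.2509 N (tension)
  F[1-2] = +195.6288 N (tension)
  F[1-3] = -168.7127 N (compression)
  F[2-3] = +111.5520 N (tension)
  F[2-4] = +119.5273 N (tension)
  F[3-4] = -79.8950 N (compression)
  F[3-5] = -92.2331 N (compression)
  F[4-5] = +84.6584 N (tension)
  F[4-6] = +50.2817 N (tension)
  F[5-6] = -104.7793 N (compression)
  Rx@0 = -4628.9700 N
  Ry@0 = +179.1836 N
  Ry@6 = +91.9264 N

195.629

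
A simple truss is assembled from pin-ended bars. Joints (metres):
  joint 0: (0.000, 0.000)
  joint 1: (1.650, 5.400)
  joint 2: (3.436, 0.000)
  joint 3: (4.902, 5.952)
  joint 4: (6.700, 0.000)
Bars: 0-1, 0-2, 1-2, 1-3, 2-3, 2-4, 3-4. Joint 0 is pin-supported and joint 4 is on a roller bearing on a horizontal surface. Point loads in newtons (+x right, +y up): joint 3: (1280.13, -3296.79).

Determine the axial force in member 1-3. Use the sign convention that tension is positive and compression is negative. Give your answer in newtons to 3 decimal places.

154.296

N=5 nodes, M=7 members, R=3 reactions → 2N=10, M+R=10
member 0 (0-1): L=5.6465, (cx,cy)=(0.2922,0.9564)
member 1 (0-2): L=3.4360, (cx,cy)=(1.0000,0.0000)
member 2 (1-2): L=5.6877, (cx,cy)=(0.3140,-0.9494)
member 3 (1-3): L=3.2985, (cx,cy)=(0.9859,0.1673)
member 4 (2-3): L=6.1299, (cx,cy)=(0.2392,0.9710)
member 5 (2-4): L=3.2640, (cx,cy)=(1.0000,0.0000)
member 6 (3-4): L=6.2176, (cx,cy)=(0.2892,-0.9573)
solve A·x = −loads:
  F[0-1] = +264.0173 N (tension)
  F[0-2] = +1202.9793 N (tension)
  F[1-2] = -238.7482 N (compression)
  F[1-3] = +154.2964 N (tension)
  F[2-3] = +233.4465 N (tension)
  F[2-4] = +1072.1793 N (tension)
  F[3-4] = -3707.6921 N (compression)
  Rx@0 = -1280.1300 N
  Ry@0 = -252.4933 N
  Ry@4 = +3549.2833 N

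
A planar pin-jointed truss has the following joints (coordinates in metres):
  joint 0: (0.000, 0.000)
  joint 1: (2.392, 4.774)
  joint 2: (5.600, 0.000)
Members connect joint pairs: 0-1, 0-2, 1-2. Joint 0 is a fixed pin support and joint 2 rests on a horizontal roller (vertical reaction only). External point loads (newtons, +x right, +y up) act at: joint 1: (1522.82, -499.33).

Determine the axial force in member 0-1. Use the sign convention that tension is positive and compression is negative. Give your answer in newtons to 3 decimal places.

N=3 nodes, M=3 members, R=3 reactions → 2N=6, M+R=6
member 0 (0-1): L=5.3397, (cx,cy)=(0.4480,0.8941)
member 1 (0-2): L=5.6000, (cx,cy)=(1.0000,0.0000)
member 2 (1-2): L=5.7517, (cx,cy)=(0.5577,-0.8300)
solve A·x = −loads:
  F[0-1] = +1132.1030 N (tension)
  F[0-2] = +1015.6803 N (tension)
  F[1-2] = -1821.0454 N (compression)
  Rx@0 = -1522.8200 N
  Ry@0 = -1012.1593 N
  Ry@2 = +1511.4893 N

1132.103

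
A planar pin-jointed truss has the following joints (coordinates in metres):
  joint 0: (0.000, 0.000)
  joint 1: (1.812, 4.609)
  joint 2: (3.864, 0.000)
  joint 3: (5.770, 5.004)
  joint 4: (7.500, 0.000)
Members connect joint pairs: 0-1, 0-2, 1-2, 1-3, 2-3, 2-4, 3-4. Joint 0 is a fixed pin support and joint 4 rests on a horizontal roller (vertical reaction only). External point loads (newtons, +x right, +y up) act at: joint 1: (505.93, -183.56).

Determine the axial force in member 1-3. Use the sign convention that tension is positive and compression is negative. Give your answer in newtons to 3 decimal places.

-269.671

N=5 nodes, M=7 members, R=3 reactions → 2N=10, M+R=10
member 0 (0-1): L=4.9524, (cx,cy)=(0.3659,0.9307)
member 1 (0-2): L=3.8640, (cx,cy)=(1.0000,0.0000)
member 2 (1-2): L=5.0452, (cx,cy)=(0.4067,-0.9135)
member 3 (1-3): L=3.9777, (cx,cy)=(0.9951,0.0993)
member 4 (2-3): L=5.3547, (cx,cy)=(0.3559,0.9345)
member 5 (2-4): L=3.6360, (cx,cy)=(1.0000,0.0000)
member 6 (3-4): L=5.2946, (cx,cy)=(0.3267,-0.9451)
solve A·x = −loads:
  F[0-1] = +184.4915 N (tension)
  F[0-2] = +438.4276 N (tension)
  F[1-2] = -418.1912 N (compression)
  F[1-3] = -269.6710 N (compression)
  F[2-3] = +408.8136 N (tension)
  F[2-4] = +122.8213 N (tension)
  F[3-4] = -375.8909 N (compression)
  Rx@0 = -505.9300 N
  Ry@0 = -171.6989 N
  Ry@4 = +355.2589 N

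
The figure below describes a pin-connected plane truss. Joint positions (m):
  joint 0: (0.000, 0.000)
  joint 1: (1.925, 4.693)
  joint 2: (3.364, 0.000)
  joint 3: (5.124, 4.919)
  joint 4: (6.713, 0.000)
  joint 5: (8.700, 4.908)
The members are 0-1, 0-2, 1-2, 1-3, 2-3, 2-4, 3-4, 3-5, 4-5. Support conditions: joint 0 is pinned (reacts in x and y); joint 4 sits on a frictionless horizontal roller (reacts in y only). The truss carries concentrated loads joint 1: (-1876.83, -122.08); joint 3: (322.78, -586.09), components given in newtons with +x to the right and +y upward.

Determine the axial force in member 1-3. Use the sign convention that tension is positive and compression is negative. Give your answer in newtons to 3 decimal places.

N=6 nodes, M=9 members, R=3 reactions → 2N=12, M+R=12
member 0 (0-1): L=5.0725, (cx,cy)=(0.3795,0.9252)
member 1 (0-2): L=3.3640, (cx,cy)=(1.0000,0.0000)
member 2 (1-2): L=4.9087, (cx,cy)=(0.2932,-0.9561)
member 3 (1-3): L=3.2070, (cx,cy)=(0.9975,0.0705)
member 4 (2-3): L=5.2244, (cx,cy)=(0.3369,0.9415)
member 5 (2-4): L=3.3490, (cx,cy)=(1.0000,0.0000)
member 6 (3-4): L=5.1693, (cx,cy)=(0.3074,-0.9516)
member 7 (3-5): L=3.5760, (cx,cy)=(1.0000,-0.0031)
member 8 (4-5): L=5.2950, (cx,cy)=(0.3753,0.9269)
solve A·x = −loads:
  F[0-1] = -1406.5833 N (compression)
  F[0-2] = -1020.2515 N (compression)
  F[1-2] = +1304.4559 N (tension)
  F[1-3] = +963.0177 N (tension)
  F[2-3] = -1324.5697 N (compression)
  F[2-4] = -191.6198 N (compression)
  F[3-4] = +623.3711 N (tension)
  F[3-5] = -0.0000 N (tension)
  F[4-5] = +0.0000 N (tension)
  Rx@0 = +1554.0500 N
  Ry@0 = +1301.3592 N
  Ry@4 = -593.1892 N

963.018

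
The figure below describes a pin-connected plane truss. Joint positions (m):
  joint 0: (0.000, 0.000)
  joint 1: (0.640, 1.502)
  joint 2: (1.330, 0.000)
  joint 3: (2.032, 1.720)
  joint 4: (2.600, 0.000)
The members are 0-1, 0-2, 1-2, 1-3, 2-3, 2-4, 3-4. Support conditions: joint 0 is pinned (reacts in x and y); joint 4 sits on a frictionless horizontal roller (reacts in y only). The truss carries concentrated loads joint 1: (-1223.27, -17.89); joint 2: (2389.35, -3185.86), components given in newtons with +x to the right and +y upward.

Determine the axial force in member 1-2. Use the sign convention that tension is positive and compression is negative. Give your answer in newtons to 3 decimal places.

2359.272

N=5 nodes, M=7 members, R=3 reactions → 2N=10, M+R=10
member 0 (0-1): L=1.6327, (cx,cy)=(0.3920,0.9200)
member 1 (0-2): L=1.3300, (cx,cy)=(1.0000,0.0000)
member 2 (1-2): L=1.6529, (cx,cy)=(0.4174,-0.9087)
member 3 (1-3): L=1.4090, (cx,cy)=(0.9880,0.1547)
member 4 (2-3): L=1.8577, (cx,cy)=(0.3779,0.9259)
member 5 (2-4): L=1.2700, (cx,cy)=(1.0000,0.0000)
member 6 (3-4): L=1.8114, (cx,cy)=(0.3136,-0.9496)
solve A·x = −loads:
  F[0-1] = -2474.3613 N (compression)
  F[0-2] = +2136.0209 N (tension)
  F[1-2] = +2359.2718 N (tension)
  F[1-3] = -740.4566 N (compression)
  F[2-3] = +1125.4305 N (tension)
  F[2-4] = +306.2643 N (tension)
  F[3-4] = -976.6809 N (compression)
  Rx@0 = -1166.0800 N
  Ry@0 = +2276.3301 N
  Ry@4 = +927.4199 N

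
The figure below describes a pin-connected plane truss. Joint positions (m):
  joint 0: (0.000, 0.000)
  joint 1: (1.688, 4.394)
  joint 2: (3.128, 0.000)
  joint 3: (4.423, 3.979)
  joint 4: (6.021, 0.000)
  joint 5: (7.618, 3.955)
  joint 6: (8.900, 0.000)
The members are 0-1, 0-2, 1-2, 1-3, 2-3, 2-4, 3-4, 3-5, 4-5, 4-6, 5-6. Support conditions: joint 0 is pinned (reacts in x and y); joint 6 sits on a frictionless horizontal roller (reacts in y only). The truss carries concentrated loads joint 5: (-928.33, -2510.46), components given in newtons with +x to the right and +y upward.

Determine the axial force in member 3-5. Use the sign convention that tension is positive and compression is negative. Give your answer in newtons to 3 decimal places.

-1175.021

N=7 nodes, M=11 members, R=3 reactions → 2N=14, M+R=14
member 0 (0-1): L=4.7071, (cx,cy)=(0.3586,0.9335)
member 1 (0-2): L=3.1280, (cx,cy)=(1.0000,0.0000)
member 2 (1-2): L=4.6239, (cx,cy)=(0.3114,-0.9503)
member 3 (1-3): L=2.7663, (cx,cy)=(0.9887,-0.1500)
member 4 (2-3): L=4.1844, (cx,cy)=(0.3095,0.9509)
member 5 (2-4): L=2.8930, (cx,cy)=(1.0000,0.0000)
member 6 (3-4): L=4.2879, (cx,cy)=(0.3727,-0.9280)
member 7 (3-5): L=3.1951, (cx,cy)=(1.0000,-0.0075)
member 8 (4-5): L=4.2653, (cx,cy)=(0.3744,0.9273)
member 9 (4-6): L=2.8790, (cx,cy)=(1.0000,0.0000)
member 10 (5-6): L=4.1576, (cx,cy)=(0.3084,-0.9513)
solve A·x = −loads:
  F[0-1] = -829.3115 N (compression)
  F[0-2] = -630.9315 N (compression)
  F[1-2] = +907.2678 N (tension)
  F[1-3] = -586.5805 N (compression)
  F[2-3] = -906.6627 N (compression)
  F[2-4] = -67.7934 N (compression)
  F[3-4] = +843.7621 N (tension)
  F[3-5] = -1175.0205 N (compression)
  F[4-5] = -844.4010 N (compression)
  F[4-6] = +562.8183 N (tension)
  F[5-6] = -1825.2477 N (compression)
  Rx@0 = +928.3300 N
  Ry@0 = +774.1522 N
  Ry@6 = +1736.3078 N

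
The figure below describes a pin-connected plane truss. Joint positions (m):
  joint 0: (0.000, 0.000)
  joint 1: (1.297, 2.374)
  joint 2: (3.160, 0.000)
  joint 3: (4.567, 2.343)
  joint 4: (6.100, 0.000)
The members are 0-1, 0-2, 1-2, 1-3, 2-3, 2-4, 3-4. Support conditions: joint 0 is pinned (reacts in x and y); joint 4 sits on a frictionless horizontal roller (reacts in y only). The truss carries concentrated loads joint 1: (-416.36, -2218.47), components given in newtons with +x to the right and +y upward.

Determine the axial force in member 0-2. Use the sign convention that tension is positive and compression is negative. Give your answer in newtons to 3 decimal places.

626.491

N=5 nodes, M=7 members, R=3 reactions → 2N=10, M+R=10
member 0 (0-1): L=2.7052, (cx,cy)=(0.4794,0.8776)
member 1 (0-2): L=3.1600, (cx,cy)=(1.0000,0.0000)
member 2 (1-2): L=3.0177, (cx,cy)=(0.6174,-0.7867)
member 3 (1-3): L=3.2701, (cx,cy)=(1.0000,-0.0095)
member 4 (2-3): L=2.7330, (cx,cy)=(0.5148,0.8573)
member 5 (2-4): L=2.9400, (cx,cy)=(1.0000,0.0000)
member 6 (3-4): L=2.8000, (cx,cy)=(0.5475,-0.8368)
solve A·x = −loads:
  F[0-1] = -2175.1091 N (compression)
  F[0-2] = +626.4911 N (tension)
  F[1-2] = -388.9680 N (compression)
  F[1-3] = -386.3778 N (compression)
  F[2-3] = +356.9300 N (tension)
  F[2-4] = +202.6063 N (tension)
  F[3-4] = -370.0509 N (compression)
  Rx@0 = +416.3600 N
  Ry@0 = +1908.8115 N
  Ry@4 = +309.6585 N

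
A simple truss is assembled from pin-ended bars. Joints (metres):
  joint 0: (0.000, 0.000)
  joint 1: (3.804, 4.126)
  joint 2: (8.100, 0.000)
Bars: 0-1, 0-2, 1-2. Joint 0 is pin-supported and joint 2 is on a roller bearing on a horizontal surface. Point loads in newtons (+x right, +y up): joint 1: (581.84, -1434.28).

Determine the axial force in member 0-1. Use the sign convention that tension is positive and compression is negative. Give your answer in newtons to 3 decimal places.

N=3 nodes, M=3 members, R=3 reactions → 2N=6, M+R=6
member 0 (0-1): L=5.6120, (cx,cy)=(0.6778,0.7352)
member 1 (0-2): L=8.1000, (cx,cy)=(1.0000,0.0000)
member 2 (1-2): L=5.9565, (cx,cy)=(0.7212,-0.6927)
solve A·x = −loads:
  F[0-1] = -631.5452 N (compression)
  F[0-2] = +1009.9240 N (tension)
  F[1-2] = -1400.2743 N (compression)
  Rx@0 = -581.8400 N
  Ry@0 = +464.3204 N
  Ry@2 = +969.9596 N

-631.545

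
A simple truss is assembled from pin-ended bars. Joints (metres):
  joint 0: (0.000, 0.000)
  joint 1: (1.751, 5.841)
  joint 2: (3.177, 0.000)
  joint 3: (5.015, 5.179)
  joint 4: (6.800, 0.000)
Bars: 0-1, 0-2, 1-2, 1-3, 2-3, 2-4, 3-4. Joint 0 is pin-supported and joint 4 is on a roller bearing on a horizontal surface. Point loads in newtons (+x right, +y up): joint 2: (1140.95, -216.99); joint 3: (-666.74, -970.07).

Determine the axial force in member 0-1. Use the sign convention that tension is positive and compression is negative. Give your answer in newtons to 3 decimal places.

N=5 nodes, M=7 members, R=3 reactions → 2N=10, M+R=10
member 0 (0-1): L=6.0978, (cx,cy)=(0.2872,0.9579)
member 1 (0-2): L=3.1770, (cx,cy)=(1.0000,0.0000)
member 2 (1-2): L=6.0125, (cx,cy)=(0.2372,-0.9715)
member 3 (1-3): L=3.3305, (cx,cy)=(0.9800,-0.1988)
member 4 (2-3): L=5.4955, (cx,cy)=(0.3345,0.9424)
member 5 (2-4): L=3.6230, (cx,cy)=(1.0000,0.0000)
member 6 (3-4): L=5.4780, (cx,cy)=(0.3259,-0.9454)
solve A·x = −loads:
  F[0-1] = -916.6605 N (compression)
  F[0-2] = +737.4312 N (tension)
  F[1-2] = +1008.7463 N (tension)
  F[1-3] = -512.6966 N (compression)
  F[2-3] = -809.5987 N (compression)
  F[2-4] = +106.5019 N (tension)
  F[3-4] = -326.8433 N (compression)
  Rx@0 = -474.2100 N
  Ry@0 = +878.0553 N
  Ry@4 = +309.0047 N

-916.661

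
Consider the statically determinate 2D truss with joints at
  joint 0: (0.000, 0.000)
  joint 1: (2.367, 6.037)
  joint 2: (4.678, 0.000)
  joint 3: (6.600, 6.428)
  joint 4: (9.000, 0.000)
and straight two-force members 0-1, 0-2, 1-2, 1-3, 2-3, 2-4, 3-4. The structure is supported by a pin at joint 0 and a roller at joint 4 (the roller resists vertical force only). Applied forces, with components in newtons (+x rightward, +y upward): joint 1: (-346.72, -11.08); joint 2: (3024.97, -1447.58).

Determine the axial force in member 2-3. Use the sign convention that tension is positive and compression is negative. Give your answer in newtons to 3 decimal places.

580.480

N=5 nodes, M=7 members, R=3 reactions → 2N=10, M+R=10
member 0 (0-1): L=6.4844, (cx,cy)=(0.3650,0.9310)
member 1 (0-2): L=4.6780, (cx,cy)=(1.0000,0.0000)
member 2 (1-2): L=6.4642, (cx,cy)=(0.3575,-0.9339)
member 3 (1-3): L=4.2510, (cx,cy)=(0.9958,0.0920)
member 4 (2-3): L=6.7092, (cx,cy)=(0.2865,0.9581)
member 5 (2-4): L=4.3220, (cx,cy)=(1.0000,0.0000)
member 6 (3-4): L=6.8614, (cx,cy)=(0.3498,-0.9368)
solve A·x = −loads:
  F[0-1] = -1005.2646 N (compression)
  F[0-2] = +3045.1990 N (tension)
  F[1-2] = +954.5121 N (tension)
  F[1-3] = -363.0121 N (compression)
  F[2-3] = +580.4798 N (tension)
  F[2-4] = +195.1818 N (tension)
  F[3-4] = -558.0107 N (compression)
  Rx@0 = -2678.2500 N
  Ry@0 = +935.8981 N
  Ry@4 = +522.7619 N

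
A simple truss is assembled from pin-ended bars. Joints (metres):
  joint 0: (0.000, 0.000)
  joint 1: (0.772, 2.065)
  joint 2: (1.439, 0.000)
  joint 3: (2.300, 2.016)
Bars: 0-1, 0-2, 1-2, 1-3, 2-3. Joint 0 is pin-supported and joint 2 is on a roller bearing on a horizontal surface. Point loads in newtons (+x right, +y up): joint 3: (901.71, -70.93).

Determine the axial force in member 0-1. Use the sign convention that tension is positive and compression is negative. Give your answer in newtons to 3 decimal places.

1393.973

N=4 nodes, M=5 members, R=3 reactions → 2N=8, M+R=8
member 0 (0-1): L=2.2046, (cx,cy)=(0.3502,0.9367)
member 1 (0-2): L=1.4390, (cx,cy)=(1.0000,0.0000)
member 2 (1-2): L=2.1700, (cx,cy)=(0.3074,-0.9516)
member 3 (1-3): L=1.5288, (cx,cy)=(0.9995,-0.0321)
member 4 (2-3): L=2.1922, (cx,cy)=(0.3928,0.9196)
solve A·x = −loads:
  F[0-1] = +1393.9733 N (tension)
  F[0-2] = +413.5701 N (tension)
  F[1-2] = -1403.1178 N (compression)
  F[1-3] = +919.8836 N (tension)
  F[2-3] = -45.0679 N (compression)
  Rx@0 = -901.7100 N
  Ry@0 = -1305.7110 N
  Ry@2 = +1376.6410 N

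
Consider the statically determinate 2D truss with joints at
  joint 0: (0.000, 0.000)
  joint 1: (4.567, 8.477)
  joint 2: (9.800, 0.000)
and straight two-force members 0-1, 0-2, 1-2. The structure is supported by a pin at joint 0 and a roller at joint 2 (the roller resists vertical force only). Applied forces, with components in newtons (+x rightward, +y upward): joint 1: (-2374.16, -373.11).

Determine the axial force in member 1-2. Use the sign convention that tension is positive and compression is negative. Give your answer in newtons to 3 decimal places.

2209.096

N=3 nodes, M=3 members, R=3 reactions → 2N=6, M+R=6
member 0 (0-1): L=9.6290, (cx,cy)=(0.4743,0.8804)
member 1 (0-2): L=9.8000, (cx,cy)=(1.0000,0.0000)
member 2 (1-2): L=9.9621, (cx,cy)=(0.5253,-0.8509)
solve A·x = −loads:
  F[0-1] = -2559.0331 N (compression)
  F[0-2] = -1160.4158 N (compression)
  F[1-2] = +2209.0961 N (tension)
  Rx@0 = +2374.1600 N
  Ry@0 = +2252.8815 N
  Ry@2 = -1879.7715 N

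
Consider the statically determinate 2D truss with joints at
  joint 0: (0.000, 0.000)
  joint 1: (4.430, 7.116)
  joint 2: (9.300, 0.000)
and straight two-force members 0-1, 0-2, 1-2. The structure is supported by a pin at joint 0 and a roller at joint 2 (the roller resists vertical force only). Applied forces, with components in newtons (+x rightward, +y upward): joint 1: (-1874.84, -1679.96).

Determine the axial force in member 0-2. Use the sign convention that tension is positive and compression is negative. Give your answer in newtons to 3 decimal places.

-434.109

N=3 nodes, M=3 members, R=3 reactions → 2N=6, M+R=6
member 0 (0-1): L=8.3823, (cx,cy)=(0.5285,0.8489)
member 1 (0-2): L=9.3000, (cx,cy)=(1.0000,0.0000)
member 2 (1-2): L=8.6229, (cx,cy)=(0.5648,-0.8252)
solve A·x = −loads:
  F[0-1] = -2726.0923 N (compression)
  F[0-2] = -434.1089 N (compression)
  F[1-2] = +768.6399 N (tension)
  Rx@0 = +1874.8400 N
  Ry@0 = +2314.2760 N
  Ry@2 = -634.3160 N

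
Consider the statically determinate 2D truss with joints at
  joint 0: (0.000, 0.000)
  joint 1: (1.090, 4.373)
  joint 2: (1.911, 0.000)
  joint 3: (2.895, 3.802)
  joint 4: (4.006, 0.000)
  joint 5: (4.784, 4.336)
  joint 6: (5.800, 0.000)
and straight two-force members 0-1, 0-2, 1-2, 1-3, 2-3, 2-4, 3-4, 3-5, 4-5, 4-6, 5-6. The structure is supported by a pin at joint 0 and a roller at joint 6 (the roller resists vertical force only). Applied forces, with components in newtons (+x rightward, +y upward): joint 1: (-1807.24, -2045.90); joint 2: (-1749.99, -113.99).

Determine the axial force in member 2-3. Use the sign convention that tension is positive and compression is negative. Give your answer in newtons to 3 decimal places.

N=7 nodes, M=11 members, R=3 reactions → 2N=14, M+R=14
member 0 (0-1): L=4.5068, (cx,cy)=(0.2419,0.9703)
member 1 (0-2): L=1.9110, (cx,cy)=(1.0000,0.0000)
member 2 (1-2): L=4.4494, (cx,cy)=(0.1845,-0.9828)
member 3 (1-3): L=1.8932, (cx,cy)=(0.9534,-0.3016)
member 4 (2-3): L=3.9273, (cx,cy)=(0.2506,0.9681)
member 5 (2-4): L=2.0950, (cx,cy)=(1.0000,0.0000)
member 6 (3-4): L=3.9610, (cx,cy)=(0.2805,-0.9599)
member 7 (3-5): L=1.9630, (cx,cy)=(0.9623,0.2720)
member 8 (4-5): L=4.4052, (cx,cy)=(0.1766,0.9843)
member 9 (4-6): L=1.7940, (cx,cy)=(1.0000,0.0000)
member 10 (5-6): L=4.4534, (cx,cy)=(0.2281,-0.9736)
solve A·x = −loads:
  F[0-1] = -3195.3031 N (compression)
  F[0-2] = -2784.4240 N (compression)
  F[1-2] = +786.7364 N (tension)
  F[1-3] = +932.7011 N (tension)
  F[2-3] = -680.9583 N (compression)
  F[2-4] = -718.6481 N (compression)
  F[3-4] = +1100.6174 N (tension)
  F[3-5] = +426.0069 N (tension)
  F[4-5] = -1073.3079 N (compression)
  F[4-6] = -220.3874 N (compression)
  F[5-6] = +966.0261 N (tension)
  Rx@0 = +3557.2300 N
  Ry@0 = +3100.4408 N
  Ry@6 = -940.5508 N

-680.958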